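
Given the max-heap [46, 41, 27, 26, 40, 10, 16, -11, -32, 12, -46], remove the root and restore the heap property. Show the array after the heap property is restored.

[41, 40, 27, 26, 12, 10, 16, -11, -32, -46]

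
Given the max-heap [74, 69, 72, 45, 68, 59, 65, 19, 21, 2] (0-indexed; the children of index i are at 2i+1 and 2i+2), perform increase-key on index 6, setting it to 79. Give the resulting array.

[79, 69, 74, 45, 68, 59, 72, 19, 21, 2]

set index 6 from 65 to 79 → [74, 69, 72, 45, 68, 59, 79, 19, 21, 2]
79 > parent 72 at index 2, swap → [74, 69, 79, 45, 68, 59, 72, 19, 21, 2]
79 > parent 74 at index 0, swap → [79, 69, 74, 45, 68, 59, 72, 19, 21, 2]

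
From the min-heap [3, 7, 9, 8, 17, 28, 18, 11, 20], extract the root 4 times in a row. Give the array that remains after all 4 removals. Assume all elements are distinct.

[11, 17, 18, 20, 28]

extract-min #1 returns 3:
  remove root 3; move last element 20 to root → [20, 7, 9, 8, 17, 28, 18, 11]
  20 vs smaller child 7 at index 1, swap → [7, 20, 9, 8, 17, 28, 18, 11]
  20 vs smaller child 8 at index 3, swap → [7, 8, 9, 20, 17, 28, 18, 11]
  20 vs only child 11 at index 7, swap → [7, 8, 9, 11, 17, 28, 18, 20]
extract-min #2 returns 7:
  remove root 7; move last element 20 to root → [20, 8, 9, 11, 17, 28, 18]
  20 vs smaller child 8 at index 1, swap → [8, 20, 9, 11, 17, 28, 18]
  20 vs smaller child 11 at index 3, swap → [8, 11, 9, 20, 17, 28, 18]
extract-min #3 returns 8:
  remove root 8; move last element 18 to root → [18, 11, 9, 20, 17, 28]
  18 vs smaller child 9 at index 2, swap → [9, 11, 18, 20, 17, 28]
extract-min #4 returns 9:
  remove root 9; move last element 28 to root → [28, 11, 18, 20, 17]
  28 vs smaller child 11 at index 1, swap → [11, 28, 18, 20, 17]
  28 vs smaller child 17 at index 4, swap → [11, 17, 18, 20, 28]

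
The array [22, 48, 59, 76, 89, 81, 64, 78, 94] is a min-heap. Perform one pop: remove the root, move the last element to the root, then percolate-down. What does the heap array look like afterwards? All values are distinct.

remove root 22; move last element 94 to root → [94, 48, 59, 76, 89, 81, 64, 78]
94 vs smaller child 48 at index 1, swap → [48, 94, 59, 76, 89, 81, 64, 78]
94 vs smaller child 76 at index 3, swap → [48, 76, 59, 94, 89, 81, 64, 78]
94 vs only child 78 at index 7, swap → [48, 76, 59, 78, 89, 81, 64, 94]

[48, 76, 59, 78, 89, 81, 64, 94]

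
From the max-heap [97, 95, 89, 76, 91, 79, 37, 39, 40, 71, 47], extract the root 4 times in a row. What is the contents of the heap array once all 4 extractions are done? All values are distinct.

[79, 76, 40, 47, 71, 39, 37]

extract-max #1 returns 97:
  remove root 97; move last element 47 to root → [47, 95, 89, 76, 91, 79, 37, 39, 40, 71]
  47 vs larger child 95 at index 1, swap → [95, 47, 89, 76, 91, 79, 37, 39, 40, 71]
  47 vs larger child 91 at index 4, swap → [95, 91, 89, 76, 47, 79, 37, 39, 40, 71]
  47 vs only child 71 at index 9, swap → [95, 91, 89, 76, 71, 79, 37, 39, 40, 47]
extract-max #2 returns 95:
  remove root 95; move last element 47 to root → [47, 91, 89, 76, 71, 79, 37, 39, 40]
  47 vs larger child 91 at index 1, swap → [91, 47, 89, 76, 71, 79, 37, 39, 40]
  47 vs larger child 76 at index 3, swap → [91, 76, 89, 47, 71, 79, 37, 39, 40]
extract-max #3 returns 91:
  remove root 91; move last element 40 to root → [40, 76, 89, 47, 71, 79, 37, 39]
  40 vs larger child 89 at index 2, swap → [89, 76, 40, 47, 71, 79, 37, 39]
  40 vs larger child 79 at index 5, swap → [89, 76, 79, 47, 71, 40, 37, 39]
extract-max #4 returns 89:
  remove root 89; move last element 39 to root → [39, 76, 79, 47, 71, 40, 37]
  39 vs larger child 79 at index 2, swap → [79, 76, 39, 47, 71, 40, 37]
  39 vs larger child 40 at index 5, swap → [79, 76, 40, 47, 71, 39, 37]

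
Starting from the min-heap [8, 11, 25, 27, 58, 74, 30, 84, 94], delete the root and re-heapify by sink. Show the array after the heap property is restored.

remove root 8; move last element 94 to root → [94, 11, 25, 27, 58, 74, 30, 84]
94 vs smaller child 11 at index 1, swap → [11, 94, 25, 27, 58, 74, 30, 84]
94 vs smaller child 27 at index 3, swap → [11, 27, 25, 94, 58, 74, 30, 84]
94 vs only child 84 at index 7, swap → [11, 27, 25, 84, 58, 74, 30, 94]

[11, 27, 25, 84, 58, 74, 30, 94]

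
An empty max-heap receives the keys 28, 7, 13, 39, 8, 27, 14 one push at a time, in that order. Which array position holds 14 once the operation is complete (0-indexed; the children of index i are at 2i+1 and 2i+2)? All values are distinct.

Insert 28:
  append 28 at index 0 → [28] (no swap needed)
Insert 7:
  append 7 at index 1 → [28, 7] (no swap needed)
Insert 13:
  append 13 at index 2 → [28, 7, 13] (no swap needed)
Insert 39:
  append 39 at index 3 → [28, 7, 13, 39]
  39 > parent 7 at index 1, swap → [28, 39, 13, 7]
  39 > parent 28 at index 0, swap → [39, 28, 13, 7]
Insert 8:
  append 8 at index 4 → [39, 28, 13, 7, 8] (no swap needed)
Insert 27:
  append 27 at index 5 → [39, 28, 13, 7, 8, 27]
  27 > parent 13 at index 2, swap → [39, 28, 27, 7, 8, 13]
Insert 14:
  append 14 at index 6 → [39, 28, 27, 7, 8, 13, 14] (no swap needed)
resulting array: [39, 28, 27, 7, 8, 13, 14]

6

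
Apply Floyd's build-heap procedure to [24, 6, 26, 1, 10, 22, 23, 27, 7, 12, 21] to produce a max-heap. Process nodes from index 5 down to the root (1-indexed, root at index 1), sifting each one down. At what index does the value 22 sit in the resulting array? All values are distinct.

sift down from index 5:
  10 vs larger child 21 at index 11, swap → [24, 6, 26, 1, 21, 22, 23, 27, 7, 12, 10]
sift down from index 4:
  1 vs larger child 27 at index 8, swap → [24, 6, 26, 27, 21, 22, 23, 1, 7, 12, 10]
sift down from index 3: already satisfies heap property
sift down from index 2:
  6 vs larger child 27 at index 4, swap → [24, 27, 26, 6, 21, 22, 23, 1, 7, 12, 10]
  6 vs larger child 7 at index 9, swap → [24, 27, 26, 7, 21, 22, 23, 1, 6, 12, 10]
sift down from index 1:
  24 vs larger child 27 at index 2, swap → [27, 24, 26, 7, 21, 22, 23, 1, 6, 12, 10]
resulting array: [27, 24, 26, 7, 21, 22, 23, 1, 6, 12, 10]

6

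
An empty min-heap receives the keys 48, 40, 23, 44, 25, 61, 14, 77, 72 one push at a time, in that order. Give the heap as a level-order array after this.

[14, 25, 23, 48, 44, 61, 40, 77, 72]

Insert 48:
  append 48 at index 0 → [48] (no swap needed)
Insert 40:
  append 40 at index 1 → [48, 40]
  40 < parent 48 at index 0, swap → [40, 48]
Insert 23:
  append 23 at index 2 → [40, 48, 23]
  23 < parent 40 at index 0, swap → [23, 48, 40]
Insert 44:
  append 44 at index 3 → [23, 48, 40, 44]
  44 < parent 48 at index 1, swap → [23, 44, 40, 48]
Insert 25:
  append 25 at index 4 → [23, 44, 40, 48, 25]
  25 < parent 44 at index 1, swap → [23, 25, 40, 48, 44]
Insert 61:
  append 61 at index 5 → [23, 25, 40, 48, 44, 61] (no swap needed)
Insert 14:
  append 14 at index 6 → [23, 25, 40, 48, 44, 61, 14]
  14 < parent 40 at index 2, swap → [23, 25, 14, 48, 44, 61, 40]
  14 < parent 23 at index 0, swap → [14, 25, 23, 48, 44, 61, 40]
Insert 77:
  append 77 at index 7 → [14, 25, 23, 48, 44, 61, 40, 77] (no swap needed)
Insert 72:
  append 72 at index 8 → [14, 25, 23, 48, 44, 61, 40, 77, 72] (no swap needed)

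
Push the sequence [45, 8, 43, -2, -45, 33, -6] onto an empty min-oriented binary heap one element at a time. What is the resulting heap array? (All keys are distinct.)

Insert 45:
  append 45 at index 0 → [45] (no swap needed)
Insert 8:
  append 8 at index 1 → [45, 8]
  8 < parent 45 at index 0, swap → [8, 45]
Insert 43:
  append 43 at index 2 → [8, 45, 43] (no swap needed)
Insert -2:
  append -2 at index 3 → [8, 45, 43, -2]
  -2 < parent 45 at index 1, swap → [8, -2, 43, 45]
  -2 < parent 8 at index 0, swap → [-2, 8, 43, 45]
Insert -45:
  append -45 at index 4 → [-2, 8, 43, 45, -45]
  -45 < parent 8 at index 1, swap → [-2, -45, 43, 45, 8]
  -45 < parent -2 at index 0, swap → [-45, -2, 43, 45, 8]
Insert 33:
  append 33 at index 5 → [-45, -2, 43, 45, 8, 33]
  33 < parent 43 at index 2, swap → [-45, -2, 33, 45, 8, 43]
Insert -6:
  append -6 at index 6 → [-45, -2, 33, 45, 8, 43, -6]
  -6 < parent 33 at index 2, swap → [-45, -2, -6, 45, 8, 43, 33]

[-45, -2, -6, 45, 8, 43, 33]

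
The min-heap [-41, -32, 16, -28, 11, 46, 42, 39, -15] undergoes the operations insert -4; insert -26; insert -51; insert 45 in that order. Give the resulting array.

insert -4:
  append -4 at index 9 → [-41, -32, 16, -28, 11, 46, 42, 39, -15, -4]
  -4 < parent 11 at index 4, swap → [-41, -32, 16, -28, -4, 46, 42, 39, -15, 11]
insert -26:
  append -26 at index 10 → [-41, -32, 16, -28, -4, 46, 42, 39, -15, 11, -26]
  -26 < parent -4 at index 4, swap → [-41, -32, 16, -28, -26, 46, 42, 39, -15, 11, -4]
insert -51:
  append -51 at index 11 → [-41, -32, 16, -28, -26, 46, 42, 39, -15, 11, -4, -51]
  -51 < parent 46 at index 5, swap → [-41, -32, 16, -28, -26, -51, 42, 39, -15, 11, -4, 46]
  -51 < parent 16 at index 2, swap → [-41, -32, -51, -28, -26, 16, 42, 39, -15, 11, -4, 46]
  -51 < parent -41 at index 0, swap → [-51, -32, -41, -28, -26, 16, 42, 39, -15, 11, -4, 46]
insert 45:
  append 45 at index 12 → [-51, -32, -41, -28, -26, 16, 42, 39, -15, 11, -4, 46, 45] (no swap needed)

[-51, -32, -41, -28, -26, 16, 42, 39, -15, 11, -4, 46, 45]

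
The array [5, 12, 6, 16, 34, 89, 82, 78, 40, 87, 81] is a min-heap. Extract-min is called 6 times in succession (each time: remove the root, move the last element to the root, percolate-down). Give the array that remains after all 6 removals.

[78, 82, 81, 89, 87]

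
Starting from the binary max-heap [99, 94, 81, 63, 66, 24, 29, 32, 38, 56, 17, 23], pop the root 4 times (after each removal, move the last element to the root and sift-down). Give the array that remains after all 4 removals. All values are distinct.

[63, 56, 29, 38, 23, 24, 17, 32]

extract-max #1 returns 99:
  remove root 99; move last element 23 to root → [23, 94, 81, 63, 66, 24, 29, 32, 38, 56, 17]
  23 vs larger child 94 at index 1, swap → [94, 23, 81, 63, 66, 24, 29, 32, 38, 56, 17]
  23 vs larger child 66 at index 4, swap → [94, 66, 81, 63, 23, 24, 29, 32, 38, 56, 17]
  23 vs larger child 56 at index 9, swap → [94, 66, 81, 63, 56, 24, 29, 32, 38, 23, 17]
extract-max #2 returns 94:
  remove root 94; move last element 17 to root → [17, 66, 81, 63, 56, 24, 29, 32, 38, 23]
  17 vs larger child 81 at index 2, swap → [81, 66, 17, 63, 56, 24, 29, 32, 38, 23]
  17 vs larger child 29 at index 6, swap → [81, 66, 29, 63, 56, 24, 17, 32, 38, 23]
extract-max #3 returns 81:
  remove root 81; move last element 23 to root → [23, 66, 29, 63, 56, 24, 17, 32, 38]
  23 vs larger child 66 at index 1, swap → [66, 23, 29, 63, 56, 24, 17, 32, 38]
  23 vs larger child 63 at index 3, swap → [66, 63, 29, 23, 56, 24, 17, 32, 38]
  23 vs larger child 38 at index 8, swap → [66, 63, 29, 38, 56, 24, 17, 32, 23]
extract-max #4 returns 66:
  remove root 66; move last element 23 to root → [23, 63, 29, 38, 56, 24, 17, 32]
  23 vs larger child 63 at index 1, swap → [63, 23, 29, 38, 56, 24, 17, 32]
  23 vs larger child 56 at index 4, swap → [63, 56, 29, 38, 23, 24, 17, 32]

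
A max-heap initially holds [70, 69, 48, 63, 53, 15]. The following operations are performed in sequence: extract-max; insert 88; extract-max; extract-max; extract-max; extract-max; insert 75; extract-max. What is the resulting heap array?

extract-max → returns 70:
  remove root 70; move last element 15 to root → [15, 69, 48, 63, 53]
  15 vs larger child 69 at index 1, swap → [69, 15, 48, 63, 53]
  15 vs larger child 63 at index 3, swap → [69, 63, 48, 15, 53]
insert 88:
  append 88 at index 5 → [69, 63, 48, 15, 53, 88]
  88 > parent 48 at index 2, swap → [69, 63, 88, 15, 53, 48]
  88 > parent 69 at index 0, swap → [88, 63, 69, 15, 53, 48]
extract-max → returns 88:
  remove root 88; move last element 48 to root → [48, 63, 69, 15, 53]
  48 vs larger child 69 at index 2, swap → [69, 63, 48, 15, 53]
extract-max → returns 69:
  remove root 69; move last element 53 to root → [53, 63, 48, 15]
  53 vs larger child 63 at index 1, swap → [63, 53, 48, 15]
extract-max → returns 63:
  remove root 63; move last element 15 to root → [15, 53, 48]
  15 vs larger child 53 at index 1, swap → [53, 15, 48]
extract-max → returns 53:
  remove root 53; move last element 48 to root → [48, 15] (no swap needed)
insert 75:
  append 75 at index 2 → [48, 15, 75]
  75 > parent 48 at index 0, swap → [75, 15, 48]
extract-max → returns 75:
  remove root 75; move last element 48 to root → [48, 15] (no swap needed)

[48, 15]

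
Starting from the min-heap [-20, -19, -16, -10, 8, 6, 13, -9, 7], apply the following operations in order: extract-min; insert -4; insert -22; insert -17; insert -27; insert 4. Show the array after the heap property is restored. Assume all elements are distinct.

[-27, -19, -22, -9, -17, -16, 13, 7, -4, 8, -10, 6, 4]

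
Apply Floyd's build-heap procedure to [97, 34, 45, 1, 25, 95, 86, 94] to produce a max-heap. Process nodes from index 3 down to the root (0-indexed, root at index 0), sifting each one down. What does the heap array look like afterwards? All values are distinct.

sift down from index 3:
  1 vs only child 94 at index 7, swap → [97, 34, 45, 94, 25, 95, 86, 1]
sift down from index 2:
  45 vs larger child 95 at index 5, swap → [97, 34, 95, 94, 25, 45, 86, 1]
sift down from index 1:
  34 vs larger child 94 at index 3, swap → [97, 94, 95, 34, 25, 45, 86, 1]
sift down from index 0: already satisfies heap property

[97, 94, 95, 34, 25, 45, 86, 1]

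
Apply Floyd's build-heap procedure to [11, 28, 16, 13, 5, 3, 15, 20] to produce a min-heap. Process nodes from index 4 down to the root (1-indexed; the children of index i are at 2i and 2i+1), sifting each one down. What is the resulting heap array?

sift down from index 4: already satisfies heap property
sift down from index 3:
  16 vs smaller child 3 at index 6, swap → [11, 28, 3, 13, 5, 16, 15, 20]
sift down from index 2:
  28 vs smaller child 5 at index 5, swap → [11, 5, 3, 13, 28, 16, 15, 20]
sift down from index 1:
  11 vs smaller child 3 at index 3, swap → [3, 5, 11, 13, 28, 16, 15, 20]

[3, 5, 11, 13, 28, 16, 15, 20]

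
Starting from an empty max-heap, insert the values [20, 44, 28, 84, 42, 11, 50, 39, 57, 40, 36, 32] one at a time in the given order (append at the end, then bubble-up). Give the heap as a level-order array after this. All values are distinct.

[84, 57, 50, 44, 42, 32, 28, 20, 39, 40, 36, 11]

Insert 20:
  append 20 at index 0 → [20] (no swap needed)
Insert 44:
  append 44 at index 1 → [20, 44]
  44 > parent 20 at index 0, swap → [44, 20]
Insert 28:
  append 28 at index 2 → [44, 20, 28] (no swap needed)
Insert 84:
  append 84 at index 3 → [44, 20, 28, 84]
  84 > parent 20 at index 1, swap → [44, 84, 28, 20]
  84 > parent 44 at index 0, swap → [84, 44, 28, 20]
Insert 42:
  append 42 at index 4 → [84, 44, 28, 20, 42] (no swap needed)
Insert 11:
  append 11 at index 5 → [84, 44, 28, 20, 42, 11] (no swap needed)
Insert 50:
  append 50 at index 6 → [84, 44, 28, 20, 42, 11, 50]
  50 > parent 28 at index 2, swap → [84, 44, 50, 20, 42, 11, 28]
Insert 39:
  append 39 at index 7 → [84, 44, 50, 20, 42, 11, 28, 39]
  39 > parent 20 at index 3, swap → [84, 44, 50, 39, 42, 11, 28, 20]
Insert 57:
  append 57 at index 8 → [84, 44, 50, 39, 42, 11, 28, 20, 57]
  57 > parent 39 at index 3, swap → [84, 44, 50, 57, 42, 11, 28, 20, 39]
  57 > parent 44 at index 1, swap → [84, 57, 50, 44, 42, 11, 28, 20, 39]
Insert 40:
  append 40 at index 9 → [84, 57, 50, 44, 42, 11, 28, 20, 39, 40] (no swap needed)
Insert 36:
  append 36 at index 10 → [84, 57, 50, 44, 42, 11, 28, 20, 39, 40, 36] (no swap needed)
Insert 32:
  append 32 at index 11 → [84, 57, 50, 44, 42, 11, 28, 20, 39, 40, 36, 32]
  32 > parent 11 at index 5, swap → [84, 57, 50, 44, 42, 32, 28, 20, 39, 40, 36, 11]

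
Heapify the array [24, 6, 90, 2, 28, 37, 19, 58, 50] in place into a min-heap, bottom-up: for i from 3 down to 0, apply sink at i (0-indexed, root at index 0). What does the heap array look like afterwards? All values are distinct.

[2, 6, 19, 24, 28, 37, 90, 58, 50]

sift down from index 3: already satisfies heap property
sift down from index 2:
  90 vs smaller child 19 at index 6, swap → [24, 6, 19, 2, 28, 37, 90, 58, 50]
sift down from index 1:
  6 vs smaller child 2 at index 3, swap → [24, 2, 19, 6, 28, 37, 90, 58, 50]
sift down from index 0:
  24 vs smaller child 2 at index 1, swap → [2, 24, 19, 6, 28, 37, 90, 58, 50]
  24 vs smaller child 6 at index 3, swap → [2, 6, 19, 24, 28, 37, 90, 58, 50]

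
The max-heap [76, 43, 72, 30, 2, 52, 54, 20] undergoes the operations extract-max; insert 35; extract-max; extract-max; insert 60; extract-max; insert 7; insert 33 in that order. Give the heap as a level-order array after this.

extract-max → returns 76:
  remove root 76; move last element 20 to root → [20, 43, 72, 30, 2, 52, 54]
  20 vs larger child 72 at index 2, swap → [72, 43, 20, 30, 2, 52, 54]
  20 vs larger child 54 at index 6, swap → [72, 43, 54, 30, 2, 52, 20]
insert 35:
  append 35 at index 7 → [72, 43, 54, 30, 2, 52, 20, 35]
  35 > parent 30 at index 3, swap → [72, 43, 54, 35, 2, 52, 20, 30]
extract-max → returns 72:
  remove root 72; move last element 30 to root → [30, 43, 54, 35, 2, 52, 20]
  30 vs larger child 54 at index 2, swap → [54, 43, 30, 35, 2, 52, 20]
  30 vs larger child 52 at index 5, swap → [54, 43, 52, 35, 2, 30, 20]
extract-max → returns 54:
  remove root 54; move last element 20 to root → [20, 43, 52, 35, 2, 30]
  20 vs larger child 52 at index 2, swap → [52, 43, 20, 35, 2, 30]
  20 vs only child 30 at index 5, swap → [52, 43, 30, 35, 2, 20]
insert 60:
  append 60 at index 6 → [52, 43, 30, 35, 2, 20, 60]
  60 > parent 30 at index 2, swap → [52, 43, 60, 35, 2, 20, 30]
  60 > parent 52 at index 0, swap → [60, 43, 52, 35, 2, 20, 30]
extract-max → returns 60:
  remove root 60; move last element 30 to root → [30, 43, 52, 35, 2, 20]
  30 vs larger child 52 at index 2, swap → [52, 43, 30, 35, 2, 20]
insert 7:
  append 7 at index 6 → [52, 43, 30, 35, 2, 20, 7] (no swap needed)
insert 33:
  append 33 at index 7 → [52, 43, 30, 35, 2, 20, 7, 33] (no swap needed)

[52, 43, 30, 35, 2, 20, 7, 33]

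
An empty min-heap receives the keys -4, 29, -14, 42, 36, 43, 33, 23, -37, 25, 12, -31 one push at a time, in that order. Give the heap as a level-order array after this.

[-37, -14, -31, 23, 12, -4, 33, 42, 29, 36, 25, 43]

Insert -4:
  append -4 at index 0 → [-4] (no swap needed)
Insert 29:
  append 29 at index 1 → [-4, 29] (no swap needed)
Insert -14:
  append -14 at index 2 → [-4, 29, -14]
  -14 < parent -4 at index 0, swap → [-14, 29, -4]
Insert 42:
  append 42 at index 3 → [-14, 29, -4, 42] (no swap needed)
Insert 36:
  append 36 at index 4 → [-14, 29, -4, 42, 36] (no swap needed)
Insert 43:
  append 43 at index 5 → [-14, 29, -4, 42, 36, 43] (no swap needed)
Insert 33:
  append 33 at index 6 → [-14, 29, -4, 42, 36, 43, 33] (no swap needed)
Insert 23:
  append 23 at index 7 → [-14, 29, -4, 42, 36, 43, 33, 23]
  23 < parent 42 at index 3, swap → [-14, 29, -4, 23, 36, 43, 33, 42]
  23 < parent 29 at index 1, swap → [-14, 23, -4, 29, 36, 43, 33, 42]
Insert -37:
  append -37 at index 8 → [-14, 23, -4, 29, 36, 43, 33, 42, -37]
  -37 < parent 29 at index 3, swap → [-14, 23, -4, -37, 36, 43, 33, 42, 29]
  -37 < parent 23 at index 1, swap → [-14, -37, -4, 23, 36, 43, 33, 42, 29]
  -37 < parent -14 at index 0, swap → [-37, -14, -4, 23, 36, 43, 33, 42, 29]
Insert 25:
  append 25 at index 9 → [-37, -14, -4, 23, 36, 43, 33, 42, 29, 25]
  25 < parent 36 at index 4, swap → [-37, -14, -4, 23, 25, 43, 33, 42, 29, 36]
Insert 12:
  append 12 at index 10 → [-37, -14, -4, 23, 25, 43, 33, 42, 29, 36, 12]
  12 < parent 25 at index 4, swap → [-37, -14, -4, 23, 12, 43, 33, 42, 29, 36, 25]
Insert -31:
  append -31 at index 11 → [-37, -14, -4, 23, 12, 43, 33, 42, 29, 36, 25, -31]
  -31 < parent 43 at index 5, swap → [-37, -14, -4, 23, 12, -31, 33, 42, 29, 36, 25, 43]
  -31 < parent -4 at index 2, swap → [-37, -14, -31, 23, 12, -4, 33, 42, 29, 36, 25, 43]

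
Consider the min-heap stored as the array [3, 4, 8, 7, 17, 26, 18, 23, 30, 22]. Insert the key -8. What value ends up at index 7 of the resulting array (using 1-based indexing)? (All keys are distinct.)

append -8 at index 11 → [3, 4, 8, 7, 17, 26, 18, 23, 30, 22, -8]
-8 < parent 17 at index 5, swap → [3, 4, 8, 7, -8, 26, 18, 23, 30, 22, 17]
-8 < parent 4 at index 2, swap → [3, -8, 8, 7, 4, 26, 18, 23, 30, 22, 17]
-8 < parent 3 at index 1, swap → [-8, 3, 8, 7, 4, 26, 18, 23, 30, 22, 17]
resulting array: [-8, 3, 8, 7, 4, 26, 18, 23, 30, 22, 17]

18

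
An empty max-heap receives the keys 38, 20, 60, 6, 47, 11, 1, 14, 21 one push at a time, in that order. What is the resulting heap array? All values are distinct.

[60, 47, 38, 21, 20, 11, 1, 6, 14]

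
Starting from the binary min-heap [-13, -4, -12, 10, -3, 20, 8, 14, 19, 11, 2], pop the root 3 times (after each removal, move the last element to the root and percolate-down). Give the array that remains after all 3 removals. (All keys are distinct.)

[-3, 10, 2, 14, 11, 20, 8, 19]

extract-min #1 returns -13:
  remove root -13; move last element 2 to root → [2, -4, -12, 10, -3, 20, 8, 14, 19, 11]
  2 vs smaller child -12 at index 2, swap → [-12, -4, 2, 10, -3, 20, 8, 14, 19, 11]
extract-min #2 returns -12:
  remove root -12; move last element 11 to root → [11, -4, 2, 10, -3, 20, 8, 14, 19]
  11 vs smaller child -4 at index 1, swap → [-4, 11, 2, 10, -3, 20, 8, 14, 19]
  11 vs smaller child -3 at index 4, swap → [-4, -3, 2, 10, 11, 20, 8, 14, 19]
extract-min #3 returns -4:
  remove root -4; move last element 19 to root → [19, -3, 2, 10, 11, 20, 8, 14]
  19 vs smaller child -3 at index 1, swap → [-3, 19, 2, 10, 11, 20, 8, 14]
  19 vs smaller child 10 at index 3, swap → [-3, 10, 2, 19, 11, 20, 8, 14]
  19 vs only child 14 at index 7, swap → [-3, 10, 2, 14, 11, 20, 8, 19]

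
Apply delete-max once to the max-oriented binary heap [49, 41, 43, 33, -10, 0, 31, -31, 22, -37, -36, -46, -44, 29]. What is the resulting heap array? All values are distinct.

[43, 41, 31, 33, -10, 0, 29, -31, 22, -37, -36, -46, -44]

remove root 49; move last element 29 to root → [29, 41, 43, 33, -10, 0, 31, -31, 22, -37, -36, -46, -44]
29 vs larger child 43 at index 2, swap → [43, 41, 29, 33, -10, 0, 31, -31, 22, -37, -36, -46, -44]
29 vs larger child 31 at index 6, swap → [43, 41, 31, 33, -10, 0, 29, -31, 22, -37, -36, -46, -44]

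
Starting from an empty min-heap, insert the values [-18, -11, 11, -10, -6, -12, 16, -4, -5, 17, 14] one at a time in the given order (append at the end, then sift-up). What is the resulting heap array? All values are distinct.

Insert -18:
  append -18 at index 0 → [-18] (no swap needed)
Insert -11:
  append -11 at index 1 → [-18, -11] (no swap needed)
Insert 11:
  append 11 at index 2 → [-18, -11, 11] (no swap needed)
Insert -10:
  append -10 at index 3 → [-18, -11, 11, -10] (no swap needed)
Insert -6:
  append -6 at index 4 → [-18, -11, 11, -10, -6] (no swap needed)
Insert -12:
  append -12 at index 5 → [-18, -11, 11, -10, -6, -12]
  -12 < parent 11 at index 2, swap → [-18, -11, -12, -10, -6, 11]
Insert 16:
  append 16 at index 6 → [-18, -11, -12, -10, -6, 11, 16] (no swap needed)
Insert -4:
  append -4 at index 7 → [-18, -11, -12, -10, -6, 11, 16, -4] (no swap needed)
Insert -5:
  append -5 at index 8 → [-18, -11, -12, -10, -6, 11, 16, -4, -5] (no swap needed)
Insert 17:
  append 17 at index 9 → [-18, -11, -12, -10, -6, 11, 16, -4, -5, 17] (no swap needed)
Insert 14:
  append 14 at index 10 → [-18, -11, -12, -10, -6, 11, 16, -4, -5, 17, 14] (no swap needed)

[-18, -11, -12, -10, -6, 11, 16, -4, -5, 17, 14]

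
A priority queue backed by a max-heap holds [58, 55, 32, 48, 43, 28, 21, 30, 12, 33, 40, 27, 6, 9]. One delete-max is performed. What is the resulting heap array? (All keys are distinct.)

remove root 58; move last element 9 to root → [9, 55, 32, 48, 43, 28, 21, 30, 12, 33, 40, 27, 6]
9 vs larger child 55 at index 1, swap → [55, 9, 32, 48, 43, 28, 21, 30, 12, 33, 40, 27, 6]
9 vs larger child 48 at index 3, swap → [55, 48, 32, 9, 43, 28, 21, 30, 12, 33, 40, 27, 6]
9 vs larger child 30 at index 7, swap → [55, 48, 32, 30, 43, 28, 21, 9, 12, 33, 40, 27, 6]

[55, 48, 32, 30, 43, 28, 21, 9, 12, 33, 40, 27, 6]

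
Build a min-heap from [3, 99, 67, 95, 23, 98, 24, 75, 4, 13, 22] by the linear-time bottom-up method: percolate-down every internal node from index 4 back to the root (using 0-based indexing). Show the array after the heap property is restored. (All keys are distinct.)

[3, 4, 24, 75, 13, 98, 67, 99, 95, 23, 22]

sift down from index 4:
  23 vs smaller child 13 at index 9, swap → [3, 99, 67, 95, 13, 98, 24, 75, 4, 23, 22]
sift down from index 3:
  95 vs smaller child 4 at index 8, swap → [3, 99, 67, 4, 13, 98, 24, 75, 95, 23, 22]
sift down from index 2:
  67 vs smaller child 24 at index 6, swap → [3, 99, 24, 4, 13, 98, 67, 75, 95, 23, 22]
sift down from index 1:
  99 vs smaller child 4 at index 3, swap → [3, 4, 24, 99, 13, 98, 67, 75, 95, 23, 22]
  99 vs smaller child 75 at index 7, swap → [3, 4, 24, 75, 13, 98, 67, 99, 95, 23, 22]
sift down from index 0: already satisfies heap property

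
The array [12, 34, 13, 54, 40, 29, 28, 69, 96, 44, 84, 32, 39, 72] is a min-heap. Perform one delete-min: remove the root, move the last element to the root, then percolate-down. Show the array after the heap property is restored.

[13, 34, 28, 54, 40, 29, 72, 69, 96, 44, 84, 32, 39]

remove root 12; move last element 72 to root → [72, 34, 13, 54, 40, 29, 28, 69, 96, 44, 84, 32, 39]
72 vs smaller child 13 at index 2, swap → [13, 34, 72, 54, 40, 29, 28, 69, 96, 44, 84, 32, 39]
72 vs smaller child 28 at index 6, swap → [13, 34, 28, 54, 40, 29, 72, 69, 96, 44, 84, 32, 39]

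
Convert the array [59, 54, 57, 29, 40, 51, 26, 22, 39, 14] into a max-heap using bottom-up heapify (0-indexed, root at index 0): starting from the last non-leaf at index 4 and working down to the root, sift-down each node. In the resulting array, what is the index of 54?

1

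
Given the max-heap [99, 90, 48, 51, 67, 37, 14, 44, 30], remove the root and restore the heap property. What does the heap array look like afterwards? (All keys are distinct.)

[90, 67, 48, 51, 30, 37, 14, 44]

remove root 99; move last element 30 to root → [30, 90, 48, 51, 67, 37, 14, 44]
30 vs larger child 90 at index 1, swap → [90, 30, 48, 51, 67, 37, 14, 44]
30 vs larger child 67 at index 4, swap → [90, 67, 48, 51, 30, 37, 14, 44]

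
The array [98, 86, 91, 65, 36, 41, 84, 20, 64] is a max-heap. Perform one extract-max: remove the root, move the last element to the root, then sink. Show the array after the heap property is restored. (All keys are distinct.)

[91, 86, 84, 65, 36, 41, 64, 20]

remove root 98; move last element 64 to root → [64, 86, 91, 65, 36, 41, 84, 20]
64 vs larger child 91 at index 2, swap → [91, 86, 64, 65, 36, 41, 84, 20]
64 vs larger child 84 at index 6, swap → [91, 86, 84, 65, 36, 41, 64, 20]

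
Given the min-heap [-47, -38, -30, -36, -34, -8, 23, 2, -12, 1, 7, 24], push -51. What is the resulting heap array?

append -51 at index 12 → [-47, -38, -30, -36, -34, -8, 23, 2, -12, 1, 7, 24, -51]
-51 < parent -8 at index 5, swap → [-47, -38, -30, -36, -34, -51, 23, 2, -12, 1, 7, 24, -8]
-51 < parent -30 at index 2, swap → [-47, -38, -51, -36, -34, -30, 23, 2, -12, 1, 7, 24, -8]
-51 < parent -47 at index 0, swap → [-51, -38, -47, -36, -34, -30, 23, 2, -12, 1, 7, 24, -8]

[-51, -38, -47, -36, -34, -30, 23, 2, -12, 1, 7, 24, -8]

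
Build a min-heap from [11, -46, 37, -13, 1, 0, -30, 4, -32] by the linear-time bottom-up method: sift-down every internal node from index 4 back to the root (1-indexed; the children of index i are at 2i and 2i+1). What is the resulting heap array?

[-46, -32, -30, -13, 1, 0, 37, 4, 11]

sift down from index 4:
  -13 vs smaller child -32 at index 9, swap → [11, -46, 37, -32, 1, 0, -30, 4, -13]
sift down from index 3:
  37 vs smaller child -30 at index 7, swap → [11, -46, -30, -32, 1, 0, 37, 4, -13]
sift down from index 2: already satisfies heap property
sift down from index 1:
  11 vs smaller child -46 at index 2, swap → [-46, 11, -30, -32, 1, 0, 37, 4, -13]
  11 vs smaller child -32 at index 4, swap → [-46, -32, -30, 11, 1, 0, 37, 4, -13]
  11 vs smaller child -13 at index 9, swap → [-46, -32, -30, -13, 1, 0, 37, 4, 11]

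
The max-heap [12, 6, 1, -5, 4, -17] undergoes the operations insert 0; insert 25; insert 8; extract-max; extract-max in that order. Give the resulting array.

insert 0:
  append 0 at index 6 → [12, 6, 1, -5, 4, -17, 0] (no swap needed)
insert 25:
  append 25 at index 7 → [12, 6, 1, -5, 4, -17, 0, 25]
  25 > parent -5 at index 3, swap → [12, 6, 1, 25, 4, -17, 0, -5]
  25 > parent 6 at index 1, swap → [12, 25, 1, 6, 4, -17, 0, -5]
  25 > parent 12 at index 0, swap → [25, 12, 1, 6, 4, -17, 0, -5]
insert 8:
  append 8 at index 8 → [25, 12, 1, 6, 4, -17, 0, -5, 8]
  8 > parent 6 at index 3, swap → [25, 12, 1, 8, 4, -17, 0, -5, 6]
extract-max → returns 25:
  remove root 25; move last element 6 to root → [6, 12, 1, 8, 4, -17, 0, -5]
  6 vs larger child 12 at index 1, swap → [12, 6, 1, 8, 4, -17, 0, -5]
  6 vs larger child 8 at index 3, swap → [12, 8, 1, 6, 4, -17, 0, -5]
extract-max → returns 12:
  remove root 12; move last element -5 to root → [-5, 8, 1, 6, 4, -17, 0]
  -5 vs larger child 8 at index 1, swap → [8, -5, 1, 6, 4, -17, 0]
  -5 vs larger child 6 at index 3, swap → [8, 6, 1, -5, 4, -17, 0]

[8, 6, 1, -5, 4, -17, 0]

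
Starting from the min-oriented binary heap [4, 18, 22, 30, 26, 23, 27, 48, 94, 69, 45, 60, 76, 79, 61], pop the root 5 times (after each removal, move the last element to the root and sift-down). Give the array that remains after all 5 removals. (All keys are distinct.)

[27, 30, 60, 48, 45, 61, 76, 79, 94, 69]

extract-min #1 returns 4:
  remove root 4; move last element 61 to root → [61, 18, 22, 30, 26, 23, 27, 48, 94, 69, 45, 60, 76, 79]
  61 vs smaller child 18 at index 1, swap → [18, 61, 22, 30, 26, 23, 27, 48, 94, 69, 45, 60, 76, 79]
  61 vs smaller child 26 at index 4, swap → [18, 26, 22, 30, 61, 23, 27, 48, 94, 69, 45, 60, 76, 79]
  61 vs smaller child 45 at index 10, swap → [18, 26, 22, 30, 45, 23, 27, 48, 94, 69, 61, 60, 76, 79]
extract-min #2 returns 18:
  remove root 18; move last element 79 to root → [79, 26, 22, 30, 45, 23, 27, 48, 94, 69, 61, 60, 76]
  79 vs smaller child 22 at index 2, swap → [22, 26, 79, 30, 45, 23, 27, 48, 94, 69, 61, 60, 76]
  79 vs smaller child 23 at index 5, swap → [22, 26, 23, 30, 45, 79, 27, 48, 94, 69, 61, 60, 76]
  79 vs smaller child 60 at index 11, swap → [22, 26, 23, 30, 45, 60, 27, 48, 94, 69, 61, 79, 76]
extract-min #3 returns 22:
  remove root 22; move last element 76 to root → [76, 26, 23, 30, 45, 60, 27, 48, 94, 69, 61, 79]
  76 vs smaller child 23 at index 2, swap → [23, 26, 76, 30, 45, 60, 27, 48, 94, 69, 61, 79]
  76 vs smaller child 27 at index 6, swap → [23, 26, 27, 30, 45, 60, 76, 48, 94, 69, 61, 79]
extract-min #4 returns 23:
  remove root 23; move last element 79 to root → [79, 26, 27, 30, 45, 60, 76, 48, 94, 69, 61]
  79 vs smaller child 26 at index 1, swap → [26, 79, 27, 30, 45, 60, 76, 48, 94, 69, 61]
  79 vs smaller child 30 at index 3, swap → [26, 30, 27, 79, 45, 60, 76, 48, 94, 69, 61]
  79 vs smaller child 48 at index 7, swap → [26, 30, 27, 48, 45, 60, 76, 79, 94, 69, 61]
extract-min #5 returns 26:
  remove root 26; move last element 61 to root → [61, 30, 27, 48, 45, 60, 76, 79, 94, 69]
  61 vs smaller child 27 at index 2, swap → [27, 30, 61, 48, 45, 60, 76, 79, 94, 69]
  61 vs smaller child 60 at index 5, swap → [27, 30, 60, 48, 45, 61, 76, 79, 94, 69]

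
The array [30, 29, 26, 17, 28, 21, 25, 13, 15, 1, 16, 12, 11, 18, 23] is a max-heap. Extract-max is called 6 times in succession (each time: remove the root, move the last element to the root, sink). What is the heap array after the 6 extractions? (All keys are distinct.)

extract-max #1 returns 30:
  remove root 30; move last element 23 to root → [23, 29, 26, 17, 28, 21, 25, 13, 15, 1, 16, 12, 11, 18]
  23 vs larger child 29 at index 1, swap → [29, 23, 26, 17, 28, 21, 25, 13, 15, 1, 16, 12, 11, 18]
  23 vs larger child 28 at index 4, swap → [29, 28, 26, 17, 23, 21, 25, 13, 15, 1, 16, 12, 11, 18]
extract-max #2 returns 29:
  remove root 29; move last element 18 to root → [18, 28, 26, 17, 23, 21, 25, 13, 15, 1, 16, 12, 11]
  18 vs larger child 28 at index 1, swap → [28, 18, 26, 17, 23, 21, 25, 13, 15, 1, 16, 12, 11]
  18 vs larger child 23 at index 4, swap → [28, 23, 26, 17, 18, 21, 25, 13, 15, 1, 16, 12, 11]
extract-max #3 returns 28:
  remove root 28; move last element 11 to root → [11, 23, 26, 17, 18, 21, 25, 13, 15, 1, 16, 12]
  11 vs larger child 26 at index 2, swap → [26, 23, 11, 17, 18, 21, 25, 13, 15, 1, 16, 12]
  11 vs larger child 25 at index 6, swap → [26, 23, 25, 17, 18, 21, 11, 13, 15, 1, 16, 12]
extract-max #4 returns 26:
  remove root 26; move last element 12 to root → [12, 23, 25, 17, 18, 21, 11, 13, 15, 1, 16]
  12 vs larger child 25 at index 2, swap → [25, 23, 12, 17, 18, 21, 11, 13, 15, 1, 16]
  12 vs larger child 21 at index 5, swap → [25, 23, 21, 17, 18, 12, 11, 13, 15, 1, 16]
extract-max #5 returns 25:
  remove root 25; move last element 16 to root → [16, 23, 21, 17, 18, 12, 11, 13, 15, 1]
  16 vs larger child 23 at index 1, swap → [23, 16, 21, 17, 18, 12, 11, 13, 15, 1]
  16 vs larger child 18 at index 4, swap → [23, 18, 21, 17, 16, 12, 11, 13, 15, 1]
extract-max #6 returns 23:
  remove root 23; move last element 1 to root → [1, 18, 21, 17, 16, 12, 11, 13, 15]
  1 vs larger child 21 at index 2, swap → [21, 18, 1, 17, 16, 12, 11, 13, 15]
  1 vs larger child 12 at index 5, swap → [21, 18, 12, 17, 16, 1, 11, 13, 15]

[21, 18, 12, 17, 16, 1, 11, 13, 15]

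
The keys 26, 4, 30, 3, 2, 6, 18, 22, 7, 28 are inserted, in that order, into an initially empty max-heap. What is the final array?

[30, 28, 26, 7, 22, 6, 18, 3, 4, 2]

Insert 26:
  append 26 at index 0 → [26] (no swap needed)
Insert 4:
  append 4 at index 1 → [26, 4] (no swap needed)
Insert 30:
  append 30 at index 2 → [26, 4, 30]
  30 > parent 26 at index 0, swap → [30, 4, 26]
Insert 3:
  append 3 at index 3 → [30, 4, 26, 3] (no swap needed)
Insert 2:
  append 2 at index 4 → [30, 4, 26, 3, 2] (no swap needed)
Insert 6:
  append 6 at index 5 → [30, 4, 26, 3, 2, 6] (no swap needed)
Insert 18:
  append 18 at index 6 → [30, 4, 26, 3, 2, 6, 18] (no swap needed)
Insert 22:
  append 22 at index 7 → [30, 4, 26, 3, 2, 6, 18, 22]
  22 > parent 3 at index 3, swap → [30, 4, 26, 22, 2, 6, 18, 3]
  22 > parent 4 at index 1, swap → [30, 22, 26, 4, 2, 6, 18, 3]
Insert 7:
  append 7 at index 8 → [30, 22, 26, 4, 2, 6, 18, 3, 7]
  7 > parent 4 at index 3, swap → [30, 22, 26, 7, 2, 6, 18, 3, 4]
Insert 28:
  append 28 at index 9 → [30, 22, 26, 7, 2, 6, 18, 3, 4, 28]
  28 > parent 2 at index 4, swap → [30, 22, 26, 7, 28, 6, 18, 3, 4, 2]
  28 > parent 22 at index 1, swap → [30, 28, 26, 7, 22, 6, 18, 3, 4, 2]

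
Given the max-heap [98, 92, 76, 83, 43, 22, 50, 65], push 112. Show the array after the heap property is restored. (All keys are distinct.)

append 112 at index 8 → [98, 92, 76, 83, 43, 22, 50, 65, 112]
112 > parent 83 at index 3, swap → [98, 92, 76, 112, 43, 22, 50, 65, 83]
112 > parent 92 at index 1, swap → [98, 112, 76, 92, 43, 22, 50, 65, 83]
112 > parent 98 at index 0, swap → [112, 98, 76, 92, 43, 22, 50, 65, 83]

[112, 98, 76, 92, 43, 22, 50, 65, 83]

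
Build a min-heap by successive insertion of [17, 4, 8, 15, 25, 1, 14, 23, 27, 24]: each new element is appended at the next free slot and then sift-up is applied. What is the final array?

Insert 17:
  append 17 at index 0 → [17] (no swap needed)
Insert 4:
  append 4 at index 1 → [17, 4]
  4 < parent 17 at index 0, swap → [4, 17]
Insert 8:
  append 8 at index 2 → [4, 17, 8] (no swap needed)
Insert 15:
  append 15 at index 3 → [4, 17, 8, 15]
  15 < parent 17 at index 1, swap → [4, 15, 8, 17]
Insert 25:
  append 25 at index 4 → [4, 15, 8, 17, 25] (no swap needed)
Insert 1:
  append 1 at index 5 → [4, 15, 8, 17, 25, 1]
  1 < parent 8 at index 2, swap → [4, 15, 1, 17, 25, 8]
  1 < parent 4 at index 0, swap → [1, 15, 4, 17, 25, 8]
Insert 14:
  append 14 at index 6 → [1, 15, 4, 17, 25, 8, 14] (no swap needed)
Insert 23:
  append 23 at index 7 → [1, 15, 4, 17, 25, 8, 14, 23] (no swap needed)
Insert 27:
  append 27 at index 8 → [1, 15, 4, 17, 25, 8, 14, 23, 27] (no swap needed)
Insert 24:
  append 24 at index 9 → [1, 15, 4, 17, 25, 8, 14, 23, 27, 24]
  24 < parent 25 at index 4, swap → [1, 15, 4, 17, 24, 8, 14, 23, 27, 25]

[1, 15, 4, 17, 24, 8, 14, 23, 27, 25]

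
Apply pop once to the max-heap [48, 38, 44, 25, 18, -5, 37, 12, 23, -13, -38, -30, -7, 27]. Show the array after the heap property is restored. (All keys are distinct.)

[44, 38, 37, 25, 18, -5, 27, 12, 23, -13, -38, -30, -7]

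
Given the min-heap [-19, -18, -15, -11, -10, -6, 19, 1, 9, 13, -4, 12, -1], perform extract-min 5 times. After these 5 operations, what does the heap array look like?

[-6, -4, 9, -1, 13, 12, 19, 1]

extract-min #1 returns -19:
  remove root -19; move last element -1 to root → [-1, -18, -15, -11, -10, -6, 19, 1, 9, 13, -4, 12]
  -1 vs smaller child -18 at index 1, swap → [-18, -1, -15, -11, -10, -6, 19, 1, 9, 13, -4, 12]
  -1 vs smaller child -11 at index 3, swap → [-18, -11, -15, -1, -10, -6, 19, 1, 9, 13, -4, 12]
extract-min #2 returns -18:
  remove root -18; move last element 12 to root → [12, -11, -15, -1, -10, -6, 19, 1, 9, 13, -4]
  12 vs smaller child -15 at index 2, swap → [-15, -11, 12, -1, -10, -6, 19, 1, 9, 13, -4]
  12 vs smaller child -6 at index 5, swap → [-15, -11, -6, -1, -10, 12, 19, 1, 9, 13, -4]
extract-min #3 returns -15:
  remove root -15; move last element -4 to root → [-4, -11, -6, -1, -10, 12, 19, 1, 9, 13]
  -4 vs smaller child -11 at index 1, swap → [-11, -4, -6, -1, -10, 12, 19, 1, 9, 13]
  -4 vs smaller child -10 at index 4, swap → [-11, -10, -6, -1, -4, 12, 19, 1, 9, 13]
extract-min #4 returns -11:
  remove root -11; move last element 13 to root → [13, -10, -6, -1, -4, 12, 19, 1, 9]
  13 vs smaller child -10 at index 1, swap → [-10, 13, -6, -1, -4, 12, 19, 1, 9]
  13 vs smaller child -4 at index 4, swap → [-10, -4, -6, -1, 13, 12, 19, 1, 9]
extract-min #5 returns -10:
  remove root -10; move last element 9 to root → [9, -4, -6, -1, 13, 12, 19, 1]
  9 vs smaller child -6 at index 2, swap → [-6, -4, 9, -1, 13, 12, 19, 1]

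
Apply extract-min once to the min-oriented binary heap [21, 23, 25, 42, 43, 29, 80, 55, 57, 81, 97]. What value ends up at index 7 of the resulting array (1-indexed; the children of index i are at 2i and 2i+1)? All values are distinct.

80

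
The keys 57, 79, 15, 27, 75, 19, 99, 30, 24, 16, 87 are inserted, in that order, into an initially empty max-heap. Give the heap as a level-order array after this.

[99, 87, 79, 30, 75, 15, 19, 27, 24, 16, 57]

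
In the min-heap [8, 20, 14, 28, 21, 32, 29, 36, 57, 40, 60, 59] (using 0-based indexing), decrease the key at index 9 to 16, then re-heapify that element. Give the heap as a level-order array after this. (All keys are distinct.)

[8, 16, 14, 28, 20, 32, 29, 36, 57, 21, 60, 59]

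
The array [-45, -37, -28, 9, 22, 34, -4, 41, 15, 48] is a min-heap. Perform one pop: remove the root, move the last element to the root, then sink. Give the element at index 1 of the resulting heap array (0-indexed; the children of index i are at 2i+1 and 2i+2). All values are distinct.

9

remove root -45; move last element 48 to root → [48, -37, -28, 9, 22, 34, -4, 41, 15]
48 vs smaller child -37 at index 1, swap → [-37, 48, -28, 9, 22, 34, -4, 41, 15]
48 vs smaller child 9 at index 3, swap → [-37, 9, -28, 48, 22, 34, -4, 41, 15]
48 vs smaller child 15 at index 8, swap → [-37, 9, -28, 15, 22, 34, -4, 41, 48]
resulting array: [-37, 9, -28, 15, 22, 34, -4, 41, 48]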